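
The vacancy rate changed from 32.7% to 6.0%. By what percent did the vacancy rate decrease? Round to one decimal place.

The change is 6.0 − 32.7 = -26.7 percentage points.
Relative to the original 32.7%, that is -26.7 ÷ 32.7 ≈ -81.7%.
So the vacancy rate fell by 81.7%.

81.7%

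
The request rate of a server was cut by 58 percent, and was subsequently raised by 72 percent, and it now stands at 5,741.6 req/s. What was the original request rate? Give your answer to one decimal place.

Undoing the 72% increase: 5,741.6 ÷ 1.72 ≈ 3338.139535.
Undoing the 58% decrease: 3338.139535 ÷ 0.42 ≈ 7,948.0 req/s.

7,948.0 req/s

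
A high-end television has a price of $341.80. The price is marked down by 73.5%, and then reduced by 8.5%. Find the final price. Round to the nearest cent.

Each change multiplies by a factor: 0.265 × 0.915 = 0.242475.
$341.80 × 0.242475 = $82.877955 ≈ $82.88.

$82.88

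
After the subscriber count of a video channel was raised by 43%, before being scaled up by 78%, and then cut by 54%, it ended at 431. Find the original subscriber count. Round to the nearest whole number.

Undoing the 54% decrease: 431 ÷ 0.46 ≈ 936.956522.
Undoing the 78% increase: 936.956522 ÷ 1.78 ≈ 526.380069.
Undoing the 43% increase: 526.380069 ÷ 1.43 ≈ 368.

368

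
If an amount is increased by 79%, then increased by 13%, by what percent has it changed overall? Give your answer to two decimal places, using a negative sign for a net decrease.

A 79% increase multiplies by 1.79.
Then a 13% increase: 1.79 × 1.13 = 2.0227.
Overall factor 2.0227, i.e. 102.27%.

102.27%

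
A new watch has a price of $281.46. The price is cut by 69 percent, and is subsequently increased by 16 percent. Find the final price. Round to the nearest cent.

Each change multiplies by a factor: 0.31 × 1.16 = 0.3596.
$281.46 × 0.3596 = $101.213016 ≈ $101.21.

$101.21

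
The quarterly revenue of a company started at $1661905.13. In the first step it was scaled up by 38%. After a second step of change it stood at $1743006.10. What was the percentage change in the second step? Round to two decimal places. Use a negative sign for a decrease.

-24.00%

After the first step: $1661905.13 × 1.38 = $2293429.0794.
Second-step multiplier: $1743006.10 ÷ $2293429.0794 ≈ 0.76.
That is a change of -24.00%.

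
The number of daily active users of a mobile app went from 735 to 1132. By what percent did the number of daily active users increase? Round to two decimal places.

Change: 1132 − 735 = 397.
Relative to the original: 397 ÷ 735 ≈ 54.01%.
So the number of daily active users increased by 54.01%.

54.01%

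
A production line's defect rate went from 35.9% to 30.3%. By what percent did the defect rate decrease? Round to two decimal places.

15.60%

The change is 30.3 − 35.9 = -5.6 percentage points.
Relative to the original 35.9%, that is -5.6 ÷ 35.9 ≈ -15.60%.
So the defect rate fell by 15.60%.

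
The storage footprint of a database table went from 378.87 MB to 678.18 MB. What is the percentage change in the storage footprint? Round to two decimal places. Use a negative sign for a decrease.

79.00%

Change: 678.18 − 378.87 = 299.31.
Relative to the original: 299.31 ÷ 378.87 ≈ 79.00%.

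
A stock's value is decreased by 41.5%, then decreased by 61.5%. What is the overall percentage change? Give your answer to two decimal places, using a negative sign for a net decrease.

A 41.5% decrease multiplies by 0.585.
Then a 61.5% decrease: 0.585 × 0.385 = 0.225225.
Overall factor 0.225225, i.e. -77.48%.

-77.48%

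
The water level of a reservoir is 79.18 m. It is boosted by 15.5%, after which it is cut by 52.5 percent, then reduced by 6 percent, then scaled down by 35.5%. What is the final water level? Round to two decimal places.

26.34 m

After the 15.5% increase: 79.18 × 1.155 = 91.4529.
Apply the 52.5% decrease: 91.4529 × 0.475 = 43.4401275.
After the 6% decrease: 43.4401275 × 0.94 = 40.83371985.
Apply the 35.5% decrease: 40.83371985 × 0.645 = 26.33774930325 ≈ 26.34.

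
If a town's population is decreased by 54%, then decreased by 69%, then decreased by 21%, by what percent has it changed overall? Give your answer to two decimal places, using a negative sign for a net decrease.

A 54% decrease multiplies by 0.46.
Then a 69% decrease: 0.46 × 0.31 = 0.1426.
Then a 21% decrease: 0.1426 × 0.79 = 0.112654.
Overall factor 0.112654, i.e. -88.73%.

-88.73%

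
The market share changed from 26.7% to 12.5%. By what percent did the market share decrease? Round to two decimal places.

The change is 12.5 − 26.7 = -14.2 percentage points.
Relative to the original 26.7%, that is -14.2 ÷ 26.7 ≈ -53.18%.
So the market share fell by 53.18%.

53.18%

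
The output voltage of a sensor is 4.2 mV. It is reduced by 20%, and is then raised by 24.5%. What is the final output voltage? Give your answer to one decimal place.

Apply the 20% decrease: 4.2 × 0.8 = 3.36.
24.5% increase: 3.36 × 1.245 = 4.1832 ≈ 4.2.

4.2 mV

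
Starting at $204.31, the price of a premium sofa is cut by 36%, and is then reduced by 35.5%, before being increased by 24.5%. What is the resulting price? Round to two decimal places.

$105.00

Each change multiplies by a factor: 0.64 × 0.645 × 1.245 = 0.513936.
$204.31 × 0.513936 = $105.00226416 ≈ $105.00.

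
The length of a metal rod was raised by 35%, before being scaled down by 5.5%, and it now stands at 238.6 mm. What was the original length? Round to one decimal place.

Undoing the 5.5% decrease: 238.6 ÷ 0.945 ≈ 252.486772.
Undoing the 35% increase: 252.486772 ÷ 1.35 ≈ 187.0 mm.

187.0 mm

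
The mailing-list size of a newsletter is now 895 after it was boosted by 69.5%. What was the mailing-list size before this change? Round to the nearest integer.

The overall multiplier applied was 1.695.
So the original mailing-list size was 895 ÷ 1.695 ≈ 528.

528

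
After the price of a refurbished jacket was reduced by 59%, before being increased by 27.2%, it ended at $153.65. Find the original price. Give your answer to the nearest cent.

The overall multiplier applied was 0.41 × 1.272 = 0.52152.
So the original price was $153.65 ÷ 0.52152 ≈ $294.62.

$294.62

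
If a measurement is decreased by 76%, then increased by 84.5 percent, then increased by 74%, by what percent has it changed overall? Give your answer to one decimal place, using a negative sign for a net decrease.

-23.0%

The combined multiplier is 0.24 × 1.845 × 1.74 = 0.770472.
That corresponds to a decrease of 23.0%.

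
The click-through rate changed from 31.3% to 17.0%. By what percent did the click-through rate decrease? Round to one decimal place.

45.7%

The change is 17.0 − 31.3 = -14.3 percentage points.
Relative to the original 31.3%, that is -14.3 ÷ 31.3 ≈ -45.7%.
So the click-through rate fell by 45.7%.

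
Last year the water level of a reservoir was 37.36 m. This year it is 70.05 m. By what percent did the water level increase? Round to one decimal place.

87.5%

Change: 70.05 − 37.36 = 32.69.
Relative to the original: 32.69 ÷ 37.36 = 87.5%.
So the water level increased by 87.5%.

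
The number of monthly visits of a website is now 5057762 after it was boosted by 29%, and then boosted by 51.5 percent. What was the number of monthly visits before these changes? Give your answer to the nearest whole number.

The overall multiplier applied was 1.29 × 1.515 = 1.95435.
So the original number of monthly visits was 5057762 ÷ 1.95435 ≈ 2587951.

2587951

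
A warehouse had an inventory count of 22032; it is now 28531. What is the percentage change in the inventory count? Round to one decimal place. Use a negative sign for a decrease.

Change: 28531 − 22032 = 6499.
Relative to the original: 6499 ÷ 22032 ≈ 29.5%.

29.5%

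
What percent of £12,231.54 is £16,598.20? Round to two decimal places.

135.70%

£16,598.20 ÷ £12,231.54 ≈ 135.70%.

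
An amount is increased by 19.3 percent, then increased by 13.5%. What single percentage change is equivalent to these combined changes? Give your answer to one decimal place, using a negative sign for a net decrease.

35.4%

The combined multiplier is 1.193 × 1.135 = 1.354055.
That corresponds to an increase of 35.4%.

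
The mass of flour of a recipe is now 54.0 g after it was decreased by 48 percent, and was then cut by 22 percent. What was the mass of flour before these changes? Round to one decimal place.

133.1 g

Undoing the 22% decrease: 54.0 ÷ 0.78 ≈ 69.230769.
Undoing the 48% decrease: 69.230769 ÷ 0.52 ≈ 133.1 g.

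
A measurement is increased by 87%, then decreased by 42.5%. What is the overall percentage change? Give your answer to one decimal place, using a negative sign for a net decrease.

An 87% increase multiplies by 1.87.
Then a 42.5% decrease: 1.87 × 0.575 = 1.07525.
Overall factor 1.07525, i.e. 7.5%.

7.5%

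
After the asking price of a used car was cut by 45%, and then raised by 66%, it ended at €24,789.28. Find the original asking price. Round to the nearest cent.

Undoing the 66% increase: €24,789.28 ÷ 1.66 ≈ €14933.301205.
Undoing the 45% decrease: €14933.301205 ÷ 0.55 ≈ €27,151.46.

€27,151.46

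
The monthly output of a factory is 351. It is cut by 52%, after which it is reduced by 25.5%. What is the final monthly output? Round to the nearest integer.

After the 52% decrease: 351 × 0.48 = 168.48.
After the 25.5% decrease: 168.48 × 0.745 = 125.5176 ≈ 126.

126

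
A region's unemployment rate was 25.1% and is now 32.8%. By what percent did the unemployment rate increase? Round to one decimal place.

30.7%

The change is 32.8 − 25.1 = 7.7 percentage points.
Relative to the original 25.1%, that is 7.7 ÷ 25.1 ≈ 30.7%.
So the unemployment rate rose by 30.7%.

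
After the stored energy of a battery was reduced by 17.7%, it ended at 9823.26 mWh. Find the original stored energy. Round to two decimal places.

11935.92 mWh

The overall multiplier applied was 0.823.
So the original stored energy was 9823.26 ÷ 0.823 ≈ 11935.92 mWh.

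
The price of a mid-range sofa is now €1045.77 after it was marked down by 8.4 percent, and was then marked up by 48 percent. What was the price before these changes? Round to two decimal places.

Undoing the 48% increase: €1045.77 ÷ 1.48 ≈ €706.601351.
Undoing the 8.4% decrease: €706.601351 ÷ 0.916 ≈ €771.40.

€771.40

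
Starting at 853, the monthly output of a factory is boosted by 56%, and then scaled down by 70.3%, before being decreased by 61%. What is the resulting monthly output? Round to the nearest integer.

Each change multiplies by a factor: 1.56 × 0.297 × 0.39 = 0.1806948.
853 × 0.1806948 = 154.1326644 ≈ 154.

154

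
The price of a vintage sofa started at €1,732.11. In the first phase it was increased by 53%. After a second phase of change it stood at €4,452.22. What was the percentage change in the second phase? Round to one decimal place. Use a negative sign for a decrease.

68.0%

After the first phase: €1,732.11 × 1.53 = €2650.1283.
Second-phase multiplier: €4,452.22 ÷ €2650.1283 ≈ 1.68.
That is a change of 68.0%.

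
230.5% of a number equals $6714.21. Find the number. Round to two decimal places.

$2912.89

$6714.21 ÷ 2.305 ≈ $2912.89.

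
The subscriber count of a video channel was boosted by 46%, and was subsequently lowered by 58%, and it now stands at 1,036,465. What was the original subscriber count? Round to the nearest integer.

The overall multiplier applied was 1.46 × 0.42 = 0.6132.
So the original subscriber count was 1,036,465 ÷ 0.6132 ≈ 1,690,256.

1,690,256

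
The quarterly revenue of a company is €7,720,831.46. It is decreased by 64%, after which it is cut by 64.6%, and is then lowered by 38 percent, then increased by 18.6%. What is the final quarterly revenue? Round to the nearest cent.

Each change multiplies by a factor: 0.36 × 0.354 × 0.62 × 1.186 = 0.0937091808.
€7,720,831.46 × 0.0937091808 = €723512.791211467968 ≈ €723,512.79.

€723,512.79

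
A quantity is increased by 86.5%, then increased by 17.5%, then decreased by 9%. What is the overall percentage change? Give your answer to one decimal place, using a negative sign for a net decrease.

An 86.5% increase multiplies by 1.865.
Then a 17.5% increase: 1.865 × 1.175 = 2.191375.
Then a 9% decrease: 2.191375 × 0.91 = 1.99415125.
Overall factor 1.99415125, i.e. 99.4%.

99.4%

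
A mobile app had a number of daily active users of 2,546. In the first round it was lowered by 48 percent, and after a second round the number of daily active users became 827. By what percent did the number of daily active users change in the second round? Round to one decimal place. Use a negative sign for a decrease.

After the first round: 2,546 × 0.52 = 1323.92.
Second-round multiplier: 827 ÷ 1323.92 ≈ 0.62466.
That is a change of -37.5%.

-37.5%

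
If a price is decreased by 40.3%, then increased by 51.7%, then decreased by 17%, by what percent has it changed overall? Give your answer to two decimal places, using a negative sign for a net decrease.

The combined multiplier is 0.597 × 1.517 × 0.83 = 0.75168867.
That corresponds to a decrease of 24.83%.

-24.83%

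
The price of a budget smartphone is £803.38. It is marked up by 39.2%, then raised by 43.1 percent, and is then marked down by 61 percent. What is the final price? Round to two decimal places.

39.2% increase: £803.38 × 1.392 = £1118.30496.
After the 43.1% increase: £1118.30496 × 1.431 = £1600.29439776.
61% decrease: £1600.29439776 × 0.39 = £624.1148151264 ≈ £624.11.

£624.11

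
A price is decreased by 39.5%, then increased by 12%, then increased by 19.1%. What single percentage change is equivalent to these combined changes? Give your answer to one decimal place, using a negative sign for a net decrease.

-19.3%

A 39.5% decrease multiplies by 0.605.
Then a 12% increase: 0.605 × 1.12 = 0.6776.
Then a 19.1% increase: 0.6776 × 1.191 = 0.8070216.
Overall factor 0.8070216, i.e. -19.3%.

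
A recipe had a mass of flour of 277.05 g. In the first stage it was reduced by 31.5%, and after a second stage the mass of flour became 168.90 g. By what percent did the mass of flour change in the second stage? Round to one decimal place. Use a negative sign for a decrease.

After the first stage: 277.05 × 0.685 = 189.77925.
Second-stage multiplier: 168.90 ÷ 189.77925 ≈ 0.88998.
That is a change of -11.0%.

-11.0%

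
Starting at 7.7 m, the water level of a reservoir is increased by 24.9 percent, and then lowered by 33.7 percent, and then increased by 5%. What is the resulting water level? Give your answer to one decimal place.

Apply the 24.9% increase: 7.7 × 1.249 = 9.6173.
After the 33.7% decrease: 9.6173 × 0.663 = 6.3762699.
5% increase: 6.3762699 × 1.05 = 6.695083395 ≈ 6.7.

6.7 m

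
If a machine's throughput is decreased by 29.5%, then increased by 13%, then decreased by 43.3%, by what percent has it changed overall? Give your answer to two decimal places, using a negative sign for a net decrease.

A 29.5% decrease multiplies by 0.705.
Then a 13% increase: 0.705 × 1.13 = 0.79665.
Then a 43.3% decrease: 0.79665 × 0.567 = 0.45170055.
Overall factor 0.45170055, i.e. -54.83%.

-54.83%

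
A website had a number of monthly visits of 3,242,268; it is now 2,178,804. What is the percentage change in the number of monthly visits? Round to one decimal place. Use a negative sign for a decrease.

Change: 2,178,804 − 3,242,268 = -1,063,464.
Relative to the original: -1,063,464 ÷ 3,242,268 ≈ -32.8%.

-32.8%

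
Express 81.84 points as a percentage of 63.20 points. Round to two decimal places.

81.84 points ÷ 63.20 points ≈ 129.49%.

129.49%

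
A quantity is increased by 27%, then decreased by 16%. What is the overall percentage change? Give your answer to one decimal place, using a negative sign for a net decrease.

A 27% increase multiplies by 1.27.
Then a 16% decrease: 1.27 × 0.84 = 1.0668.
Overall factor 1.0668, i.e. 6.7%.

6.7%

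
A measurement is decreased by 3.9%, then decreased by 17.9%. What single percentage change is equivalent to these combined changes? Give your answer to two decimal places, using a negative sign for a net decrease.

-21.10%

A 3.9% decrease multiplies by 0.961.
Then a 17.9% decrease: 0.961 × 0.821 = 0.788981.
Overall factor 0.788981, i.e. -21.10%.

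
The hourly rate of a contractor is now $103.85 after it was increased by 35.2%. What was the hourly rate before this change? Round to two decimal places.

The overall multiplier applied was 1.352.
So the original hourly rate was $103.85 ÷ 1.352 ≈ $76.81.

$76.81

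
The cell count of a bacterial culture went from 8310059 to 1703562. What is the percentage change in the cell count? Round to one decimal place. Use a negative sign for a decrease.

Change: 1703562 − 8310059 = -6606497.
Relative to the original: -6606497 ÷ 8310059 ≈ -79.5%.

-79.5%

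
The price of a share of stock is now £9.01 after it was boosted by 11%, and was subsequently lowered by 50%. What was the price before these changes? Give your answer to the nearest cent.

£16.23

The overall multiplier applied was 1.11 × 0.5 = 0.555.
So the original price was £9.01 ÷ 0.555 ≈ £16.23.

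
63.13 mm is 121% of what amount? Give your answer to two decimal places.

63.13 mm ÷ 1.21 ≈ 52.17 mm.

52.17 mm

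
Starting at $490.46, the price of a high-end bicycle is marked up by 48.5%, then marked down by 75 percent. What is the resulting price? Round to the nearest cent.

Apply the 48.5% increase: $490.46 × 1.485 = $728.3331.
75% decrease: $728.3331 × 0.25 = $182.083275 ≈ $182.08.

$182.08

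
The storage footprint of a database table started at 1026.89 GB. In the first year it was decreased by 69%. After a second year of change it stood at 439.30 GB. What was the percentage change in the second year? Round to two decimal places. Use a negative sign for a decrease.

38.00%

After the first year: 1026.89 × 0.31 = 318.3359.
Second-year multiplier: 439.30 ÷ 318.3359 ≈ 1.379989.
That is a change of 38.00%.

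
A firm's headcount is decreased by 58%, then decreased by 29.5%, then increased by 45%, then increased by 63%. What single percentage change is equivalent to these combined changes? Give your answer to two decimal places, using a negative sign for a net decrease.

-30.02%

A 58% decrease multiplies by 0.42.
Then a 29.5% decrease: 0.42 × 0.705 = 0.2961.
Then a 45% increase: 0.2961 × 1.45 = 0.429345.
Then a 63% increase: 0.429345 × 1.63 = 0.69983235.
Overall factor 0.69983235, i.e. -30.02%.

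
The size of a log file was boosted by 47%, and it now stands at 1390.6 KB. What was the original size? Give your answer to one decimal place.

946.0 KB

The overall multiplier applied was 1.47.
So the original size was 1390.6 ÷ 1.47 ≈ 946.0 KB.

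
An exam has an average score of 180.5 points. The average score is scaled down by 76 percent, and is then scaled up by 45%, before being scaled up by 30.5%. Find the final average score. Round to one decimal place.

After the 76% decrease: 180.5 × 0.24 = 43.32.
45% increase: 43.32 × 1.45 = 62.814.
30.5% increase: 62.814 × 1.305 = 81.97227 ≈ 82.0.

82.0 points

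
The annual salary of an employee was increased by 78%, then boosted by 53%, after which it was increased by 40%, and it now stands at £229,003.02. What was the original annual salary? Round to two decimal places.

£60,062.27

Undoing the 40% increase: £229,003.02 ÷ 1.4 ≈ £163573.585714.
Undoing the 53% increase: £163573.585714 ÷ 1.53 ≈ £106910.840336.
Undoing the 78% increase: £106910.840336 ÷ 1.78 ≈ £60,062.27.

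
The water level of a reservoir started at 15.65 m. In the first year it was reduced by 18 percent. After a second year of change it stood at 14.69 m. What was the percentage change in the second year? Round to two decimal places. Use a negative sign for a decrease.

After the first year: 15.65 × 0.82 = 12.833.
Second-year multiplier: 14.69 ÷ 12.833 ≈ 1.144705.
That is a change of 14.47%.

14.47%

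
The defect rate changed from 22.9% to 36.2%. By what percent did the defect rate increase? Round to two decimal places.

The change is 36.2 − 22.9 = 13.3 percentage points.
Relative to the original 22.9%, that is 13.3 ÷ 22.9 ≈ 58.08%.
So the defect rate rose by 58.08%.

58.08%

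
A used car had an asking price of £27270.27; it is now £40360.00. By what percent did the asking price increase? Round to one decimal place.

Change: £40360.00 − £27270.27 = £13089.73.
Relative to the original: £13089.73 ÷ £27270.27 ≈ 48.0%.
So the asking price increased by 48.0%.

48.0%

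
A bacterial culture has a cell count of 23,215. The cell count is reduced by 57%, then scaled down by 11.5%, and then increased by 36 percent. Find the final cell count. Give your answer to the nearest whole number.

12,015

After the 57% decrease: 23,215 × 0.43 = 9982.45.
11.5% decrease: 9982.45 × 0.885 = 8834.46825.
Apply the 36% increase: 8834.46825 × 1.36 = 12014.87682 ≈ 12,015.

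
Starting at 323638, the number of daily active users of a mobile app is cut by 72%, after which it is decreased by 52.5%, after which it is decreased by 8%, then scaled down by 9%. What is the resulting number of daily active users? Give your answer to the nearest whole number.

36036

72% decrease: 323638 × 0.28 = 90618.64.
52.5% decrease: 90618.64 × 0.475 = 43043.854.
After the 8% decrease: 43043.854 × 0.92 = 39600.34568.
Apply the 9% decrease: 39600.34568 × 0.91 = 36036.3145688 ≈ 36036.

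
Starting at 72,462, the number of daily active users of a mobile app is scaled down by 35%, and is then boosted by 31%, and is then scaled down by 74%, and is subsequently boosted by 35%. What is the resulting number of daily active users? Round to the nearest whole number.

21,657

Each change multiplies by a factor: 0.65 × 1.31 × 0.26 × 1.35 = 0.2988765.
72,462 × 0.2988765 = 21657.188943 ≈ 21,657.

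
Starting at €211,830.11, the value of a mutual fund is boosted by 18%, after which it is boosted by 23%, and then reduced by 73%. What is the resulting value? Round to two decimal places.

€83,011.56

Each change multiplies by a factor: 1.18 × 1.23 × 0.27 = 0.391878.
€211,830.11 × 0.391878 = €83011.55984658 ≈ €83,011.56.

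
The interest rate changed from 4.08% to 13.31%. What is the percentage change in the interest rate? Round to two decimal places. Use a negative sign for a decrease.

226.23%

The change is 13.31 − 4.08 = 9.23 percentage points.
Relative to the original 4.08%, that is 9.23 ÷ 4.08 ≈ 226.23%.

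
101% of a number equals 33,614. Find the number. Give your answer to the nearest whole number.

33,281

33,614 ÷ 1.01 ≈ 33,281.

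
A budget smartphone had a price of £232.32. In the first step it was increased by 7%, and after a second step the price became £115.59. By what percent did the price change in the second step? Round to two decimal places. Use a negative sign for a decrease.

After the first step: £232.32 × 1.07 = £248.5824.
Second-step multiplier: £115.59 ÷ £248.5824 ≈ 0.464997.
That is a change of -53.50%.

-53.50%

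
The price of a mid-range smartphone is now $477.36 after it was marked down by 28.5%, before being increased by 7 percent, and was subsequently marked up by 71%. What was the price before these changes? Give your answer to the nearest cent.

Undoing the 71% increase: $477.36 ÷ 1.71 ≈ $279.157895.
Undoing the 7% increase: $279.157895 ÷ 1.07 ≈ $260.895229.
Undoing the 28.5% decrease: $260.895229 ÷ 0.715 ≈ $364.89.

$364.89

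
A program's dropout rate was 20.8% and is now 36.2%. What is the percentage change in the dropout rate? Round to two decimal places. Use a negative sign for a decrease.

74.04%

The change is 36.2 − 20.8 = 15.4 percentage points.
Relative to the original 20.8%, that is 15.4 ÷ 20.8 ≈ 74.04%.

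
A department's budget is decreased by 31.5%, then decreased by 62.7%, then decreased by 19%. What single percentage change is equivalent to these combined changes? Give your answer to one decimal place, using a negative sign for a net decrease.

-79.3%

The combined multiplier is 0.685 × 0.373 × 0.81 = 0.20695905.
That corresponds to a decrease of 79.3%.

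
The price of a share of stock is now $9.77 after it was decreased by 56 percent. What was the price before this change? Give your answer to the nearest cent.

The overall multiplier applied was 0.44.
So the original price was $9.77 ÷ 0.44 ≈ $22.20.

$22.20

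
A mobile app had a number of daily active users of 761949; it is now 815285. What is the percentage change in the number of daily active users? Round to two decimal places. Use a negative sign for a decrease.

Change: 815285 − 761949 = 53336.
Relative to the original: 53336 ÷ 761949 ≈ 7.00%.

7.00%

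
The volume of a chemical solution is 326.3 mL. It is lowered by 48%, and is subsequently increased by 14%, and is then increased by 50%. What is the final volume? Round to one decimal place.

Apply the 48% decrease: 326.3 × 0.52 = 169.676.
14% increase: 169.676 × 1.14 = 193.43064.
After the 50% increase: 193.43064 × 1.5 = 290.14596 ≈ 290.1.

290.1 mL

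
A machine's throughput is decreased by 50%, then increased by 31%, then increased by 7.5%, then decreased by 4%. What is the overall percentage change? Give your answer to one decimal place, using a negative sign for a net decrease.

-32.4%

The combined multiplier is 0.5 × 1.31 × 1.075 × 0.96 = 0.67596.
That corresponds to a decrease of 32.4%.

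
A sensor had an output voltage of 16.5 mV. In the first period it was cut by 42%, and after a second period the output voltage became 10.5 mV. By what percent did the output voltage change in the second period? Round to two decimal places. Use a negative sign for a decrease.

9.72%

After the first period: 16.5 × 0.58 = 9.57.
Second-period multiplier: 10.5 ÷ 9.57 ≈ 1.097179.
That is a change of 9.72%.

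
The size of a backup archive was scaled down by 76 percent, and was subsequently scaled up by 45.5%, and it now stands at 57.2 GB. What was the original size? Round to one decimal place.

163.8 GB

Undoing the 45.5% increase: 57.2 ÷ 1.455 ≈ 39.312715.
Undoing the 76% decrease: 39.312715 ÷ 0.24 ≈ 163.8 GB.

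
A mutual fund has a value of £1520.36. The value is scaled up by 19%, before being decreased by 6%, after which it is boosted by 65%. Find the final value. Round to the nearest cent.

Apply the 19% increase: £1520.36 × 1.19 = £1809.2284.
6% decrease: £1809.2284 × 0.94 = £1700.674696.
After the 65% increase: £1700.674696 × 1.65 = £2806.1132484 ≈ £2806.11.

£2806.11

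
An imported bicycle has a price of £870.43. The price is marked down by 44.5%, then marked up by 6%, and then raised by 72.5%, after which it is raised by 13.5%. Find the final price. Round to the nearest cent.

44.5% decrease: £870.43 × 0.555 = £483.08865.
Apply the 6% increase: £483.08865 × 1.06 = £512.073969.
72.5% increase: £512.073969 × 1.725 = £883.327596525.
Apply the 13.5% increase: £883.327596525 × 1.135 = £1002.576822055875 ≈ £1002.58.

£1002.58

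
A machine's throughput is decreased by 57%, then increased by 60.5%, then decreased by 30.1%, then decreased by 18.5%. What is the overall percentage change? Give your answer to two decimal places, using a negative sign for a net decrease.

-60.68%

A 57% decrease multiplies by 0.43.
Then a 60.5% increase: 0.43 × 1.605 = 0.69015.
Then a 30.1% decrease: 0.69015 × 0.699 = 0.48241485.
Then an 18.5% decrease: 0.48241485 × 0.815 = 0.39316810275.
Overall factor 0.39316810275, i.e. -60.68%.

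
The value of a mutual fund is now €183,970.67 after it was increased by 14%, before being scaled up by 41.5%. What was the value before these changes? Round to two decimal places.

€114,047.90

Undoing the 41.5% increase: €183,970.67 ÷ 1.415 ≈ €130014.607774.
Undoing the 14% increase: €130014.607774 ÷ 1.14 ≈ €114,047.90.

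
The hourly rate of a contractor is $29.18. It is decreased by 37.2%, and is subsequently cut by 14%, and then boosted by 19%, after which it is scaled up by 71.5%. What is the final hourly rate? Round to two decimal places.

$32.16

Each change multiplies by a factor: 0.628 × 0.86 × 1.19 × 1.715 = 1.102222268.
$29.18 × 1.102222268 = $32.16284578024 ≈ $32.16.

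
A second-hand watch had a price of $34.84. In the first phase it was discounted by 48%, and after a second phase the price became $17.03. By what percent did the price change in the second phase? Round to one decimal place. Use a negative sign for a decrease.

-6.0%

After the first phase: $34.84 × 0.52 = $18.1168.
Second-phase multiplier: $17.03 ÷ $18.1168 ≈ 0.94001.
That is a change of -6.0%.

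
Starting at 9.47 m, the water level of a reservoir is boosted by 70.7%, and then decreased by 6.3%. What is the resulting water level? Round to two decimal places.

Each change multiplies by a factor: 1.707 × 0.937 = 1.599459.
9.47 × 1.599459 = 15.14687673 ≈ 15.15.

15.15 m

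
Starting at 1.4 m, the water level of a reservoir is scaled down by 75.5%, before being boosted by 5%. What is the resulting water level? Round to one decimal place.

0.4 m

Each change multiplies by a factor: 0.245 × 1.05 = 0.25725.
1.4 × 0.25725 = 0.36015 ≈ 0.4.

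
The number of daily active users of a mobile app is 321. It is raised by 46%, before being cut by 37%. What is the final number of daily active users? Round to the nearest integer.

Each change multiplies by a factor: 1.46 × 0.63 = 0.9198.
321 × 0.9198 = 295.2558 ≈ 295.

295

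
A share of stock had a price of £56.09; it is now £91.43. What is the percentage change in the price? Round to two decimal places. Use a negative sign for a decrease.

Change: £91.43 − £56.09 = £35.34.
Relative to the original: £35.34 ÷ £56.09 ≈ 63.01%.

63.01%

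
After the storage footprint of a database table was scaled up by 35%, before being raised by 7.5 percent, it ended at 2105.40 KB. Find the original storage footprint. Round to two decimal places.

The overall multiplier applied was 1.35 × 1.075 = 1.45125.
So the original storage footprint was 2105.40 ÷ 1.45125 ≈ 1450.75 KB.

1450.75 KB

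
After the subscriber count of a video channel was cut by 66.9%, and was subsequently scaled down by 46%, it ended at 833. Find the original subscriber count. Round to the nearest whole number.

4660

Undoing the 46% decrease: 833 ÷ 0.54 ≈ 1542.592593.
Undoing the 66.9% decrease: 1542.592593 ÷ 0.331 ≈ 4660.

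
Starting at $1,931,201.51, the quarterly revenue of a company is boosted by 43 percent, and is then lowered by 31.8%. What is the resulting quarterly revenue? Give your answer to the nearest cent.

43% increase: $1,931,201.51 × 1.43 = $2761618.1593.
Apply the 31.8% decrease: $2761618.1593 × 0.682 = $1883423.5846426 ≈ $1,883,423.58.

$1,883,423.58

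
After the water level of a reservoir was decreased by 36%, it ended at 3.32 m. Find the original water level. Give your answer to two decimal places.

5.19 m

The overall multiplier applied was 0.64.
So the original water level was 3.32 ÷ 0.64 ≈ 5.19 m.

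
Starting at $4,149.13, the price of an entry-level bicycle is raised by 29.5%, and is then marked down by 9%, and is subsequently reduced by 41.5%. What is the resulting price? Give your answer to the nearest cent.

$2,860.38

29.5% increase: $4,149.13 × 1.295 = $5373.12335.
After the 9% decrease: $5373.12335 × 0.91 = $4889.5422485.
After the 41.5% decrease: $4889.5422485 × 0.585 = $2860.3822153725 ≈ $2,860.38.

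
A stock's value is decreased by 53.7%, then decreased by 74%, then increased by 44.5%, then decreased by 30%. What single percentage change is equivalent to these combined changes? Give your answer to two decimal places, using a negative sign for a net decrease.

-87.82%

The combined multiplier is 0.463 × 0.26 × 1.445 × 0.7 = 0.12176437.
That corresponds to a decrease of 87.82%.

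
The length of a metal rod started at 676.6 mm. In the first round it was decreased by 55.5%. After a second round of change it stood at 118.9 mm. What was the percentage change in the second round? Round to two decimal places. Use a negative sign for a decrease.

-60.51%

After the first round: 676.6 × 0.445 = 301.087.
Second-round multiplier: 118.9 ÷ 301.087 ≈ 0.394902.
That is a change of -60.51%.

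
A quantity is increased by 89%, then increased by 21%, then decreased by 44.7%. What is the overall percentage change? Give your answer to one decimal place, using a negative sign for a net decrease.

26.5%

The combined multiplier is 1.89 × 1.21 × 0.553 = 1.2646557.
That corresponds to an increase of 26.5%.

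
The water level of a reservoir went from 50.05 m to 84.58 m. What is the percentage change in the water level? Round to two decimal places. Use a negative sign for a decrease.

68.99%

Change: 84.58 − 50.05 = 34.53.
Relative to the original: 34.53 ÷ 50.05 ≈ 68.99%.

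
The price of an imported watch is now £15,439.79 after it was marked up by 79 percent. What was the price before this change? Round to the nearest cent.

£8,625.58

The overall multiplier applied was 1.79.
So the original price was £15,439.79 ÷ 1.79 ≈ £8,625.58.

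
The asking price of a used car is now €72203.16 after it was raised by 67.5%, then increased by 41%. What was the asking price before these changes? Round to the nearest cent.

Undoing the 41% increase: €72203.16 ÷ 1.41 ≈ €51207.914894.
Undoing the 67.5% increase: €51207.914894 ÷ 1.675 ≈ €30571.89.

€30571.89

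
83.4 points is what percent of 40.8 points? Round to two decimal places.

83.4 points ÷ 40.8 points ≈ 204.41%.

204.41%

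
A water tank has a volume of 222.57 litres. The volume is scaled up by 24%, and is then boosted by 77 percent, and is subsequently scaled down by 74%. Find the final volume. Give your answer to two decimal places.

Each change multiplies by a factor: 1.24 × 1.77 × 0.26 = 0.570648.
222.57 × 0.570648 = 127.00912536 ≈ 127.01.

127.01 litres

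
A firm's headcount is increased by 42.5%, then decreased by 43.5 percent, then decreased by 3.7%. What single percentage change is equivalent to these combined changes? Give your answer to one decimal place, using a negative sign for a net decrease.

A 42.5% increase multiplies by 1.425.
Then a 43.5% decrease: 1.425 × 0.565 = 0.805125.
Then a 3.7% decrease: 0.805125 × 0.963 = 0.775335375.
Overall factor 0.775335375, i.e. -22.5%.

-22.5%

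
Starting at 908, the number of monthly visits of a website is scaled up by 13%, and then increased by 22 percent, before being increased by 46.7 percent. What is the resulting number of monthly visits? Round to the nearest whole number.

1836

After the 13% increase: 908 × 1.13 = 1026.04.
22% increase: 1026.04 × 1.22 = 1251.7688.
After the 46.7% increase: 1251.7688 × 1.467 = 1836.3448296 ≈ 1836.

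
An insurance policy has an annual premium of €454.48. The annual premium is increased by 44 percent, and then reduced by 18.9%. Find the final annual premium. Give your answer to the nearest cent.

After the 44% increase: €454.48 × 1.44 = €654.4512.
After the 18.9% decrease: €654.4512 × 0.811 = €530.7599232 ≈ €530.76.

€530.76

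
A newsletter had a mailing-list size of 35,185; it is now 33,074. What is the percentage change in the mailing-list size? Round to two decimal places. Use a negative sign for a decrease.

-6.00%

Change: 33,074 − 35,185 = -2,111.
Relative to the original: -2,111 ÷ 35,185 ≈ -6.00%.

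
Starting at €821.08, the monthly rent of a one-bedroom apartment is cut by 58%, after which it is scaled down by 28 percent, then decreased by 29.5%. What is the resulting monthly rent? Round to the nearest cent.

€175.05

After the 58% decrease: €821.08 × 0.42 = €344.8536.
28% decrease: €344.8536 × 0.72 = €248.294592.
29.5% decrease: €248.294592 × 0.705 = €175.04768736 ≈ €175.05.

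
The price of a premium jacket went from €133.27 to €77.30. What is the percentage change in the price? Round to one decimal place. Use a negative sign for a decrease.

-42.0%

Change: €77.30 − €133.27 = -€55.97.
Relative to the original: -€55.97 ÷ €133.27 ≈ -42.0%.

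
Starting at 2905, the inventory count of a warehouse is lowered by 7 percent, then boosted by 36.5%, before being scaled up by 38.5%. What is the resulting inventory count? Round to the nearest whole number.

Each change multiplies by a factor: 0.93 × 1.365 × 1.385 = 1.75818825.
2905 × 1.75818825 = 5107.53686625 ≈ 5108.

5108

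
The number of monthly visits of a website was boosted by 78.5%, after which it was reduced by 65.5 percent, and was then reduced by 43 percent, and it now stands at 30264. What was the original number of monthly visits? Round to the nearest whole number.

Undoing the 43% decrease: 30264 ÷ 0.57 ≈ 53094.736842.
Undoing the 65.5% decrease: 53094.736842 ÷ 0.345 ≈ 153897.787948.
Undoing the 78.5% increase: 153897.787948 ÷ 1.785 ≈ 86217.

86217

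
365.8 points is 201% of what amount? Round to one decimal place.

182.0 points

365.8 points ÷ 2.01 ≈ 182.0 points.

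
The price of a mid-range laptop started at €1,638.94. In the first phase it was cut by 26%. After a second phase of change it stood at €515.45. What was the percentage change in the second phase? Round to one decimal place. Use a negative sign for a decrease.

-57.5%

After the first phase: €1,638.94 × 0.74 = €1212.8156.
Second-phase multiplier: €515.45 ÷ €1212.8156 ≈ 0.425.
That is a change of -57.5%.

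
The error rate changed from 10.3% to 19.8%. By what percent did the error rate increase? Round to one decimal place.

92.2%

The change is 19.8 − 10.3 = 9.5 percentage points.
Relative to the original 10.3%, that is 9.5 ÷ 10.3 ≈ 92.2%.
So the error rate rose by 92.2%.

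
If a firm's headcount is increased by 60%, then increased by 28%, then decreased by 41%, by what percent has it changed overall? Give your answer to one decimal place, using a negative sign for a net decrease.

A 60% increase multiplies by 1.6.
Then a 28% increase: 1.6 × 1.28 = 2.048.
Then a 41% decrease: 2.048 × 0.59 = 1.20832.
Overall factor 1.20832, i.e. 20.8%.

20.8%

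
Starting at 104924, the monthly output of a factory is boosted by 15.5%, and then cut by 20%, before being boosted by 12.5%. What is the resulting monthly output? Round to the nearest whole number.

109068

Apply the 15.5% increase: 104924 × 1.155 = 121187.22.
After the 20% decrease: 121187.22 × 0.8 = 96949.776.
Apply the 12.5% increase: 96949.776 × 1.125 = 109068.498 ≈ 109068.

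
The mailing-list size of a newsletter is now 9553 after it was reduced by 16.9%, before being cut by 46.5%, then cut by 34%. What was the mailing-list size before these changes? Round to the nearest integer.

Undoing the 34% decrease: 9553 ÷ 0.66 ≈ 14474.242424.
Undoing the 46.5% decrease: 14474.242424 ÷ 0.535 ≈ 27054.658736.
Undoing the 16.9% decrease: 27054.658736 ÷ 0.831 ≈ 32557.

32557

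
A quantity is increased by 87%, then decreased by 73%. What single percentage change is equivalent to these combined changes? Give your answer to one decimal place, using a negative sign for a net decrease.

-49.5%

An 87% increase multiplies by 1.87.
Then a 73% decrease: 1.87 × 0.27 = 0.5049.
Overall factor 0.5049, i.e. -49.5%.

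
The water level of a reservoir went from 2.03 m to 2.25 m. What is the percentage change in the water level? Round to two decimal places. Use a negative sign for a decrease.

Change: 2.25 − 2.03 = 0.22.
Relative to the original: 0.22 ÷ 2.03 ≈ 10.84%.

10.84%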